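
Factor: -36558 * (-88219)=2^1 * 3^3 * 47^1 * 677^1 * 1877^1=3225110202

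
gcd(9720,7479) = 27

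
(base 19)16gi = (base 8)22203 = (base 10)9347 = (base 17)1f5e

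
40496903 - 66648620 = -26151717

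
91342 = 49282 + 42060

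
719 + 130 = 849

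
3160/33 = 95+25/33 ≈ 95.76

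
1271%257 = 243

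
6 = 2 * 3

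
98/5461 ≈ 0.0179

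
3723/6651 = 1241/2217 ≈ 0.560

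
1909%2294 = 1909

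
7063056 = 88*80262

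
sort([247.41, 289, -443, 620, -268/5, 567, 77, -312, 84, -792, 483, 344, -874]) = [-874, -792, -443, -312, -268/5, 77, 84, 247.41, 289, 344, 483, 567, 620]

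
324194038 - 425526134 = -101332096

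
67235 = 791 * 85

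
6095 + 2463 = 8558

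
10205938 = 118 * 86491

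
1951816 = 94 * 20764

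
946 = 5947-5001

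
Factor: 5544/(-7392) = -1*2^(-2)*3^1 = -3/4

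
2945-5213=-2268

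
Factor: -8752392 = -1 * 2^3 * 3^2 * 11^1 * 43^1 * 257^1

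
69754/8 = 8719 + 1/4 = 8719.25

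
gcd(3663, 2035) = 407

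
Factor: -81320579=-1 * 81320579^1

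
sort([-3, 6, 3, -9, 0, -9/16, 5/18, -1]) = [-9, -3, -1, -9/16, 0, 5/18, 3, 6]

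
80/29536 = 5/1846 ≈ 0.00271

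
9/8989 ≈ 0.00100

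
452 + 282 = 734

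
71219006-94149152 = -22930146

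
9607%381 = 82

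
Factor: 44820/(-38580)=-1 * 3^2 * 83^1 * 643^(-1)=-747/643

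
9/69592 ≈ 0.000129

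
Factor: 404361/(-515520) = -1*2^(-6)*5^(-1)*251^1 = -251/320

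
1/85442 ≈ 0.0000117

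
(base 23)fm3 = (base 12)4a78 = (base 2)10000011111100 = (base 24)efk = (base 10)8444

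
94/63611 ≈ 0.00148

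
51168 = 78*656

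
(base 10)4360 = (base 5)114420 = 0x1108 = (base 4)1010020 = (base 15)145a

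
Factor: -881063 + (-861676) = -1*3^1*580913^1 = -1742739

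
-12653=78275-90928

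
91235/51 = 1788+47/51 ≈ 1788.92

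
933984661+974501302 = 1908485963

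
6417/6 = 2139/2 = 1069.50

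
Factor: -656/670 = -1 * 2^3 * 5^(-1) * 41^1 * 67^(-1) = -328/335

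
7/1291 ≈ 0.00542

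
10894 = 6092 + 4802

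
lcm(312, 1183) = 28392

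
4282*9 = 38538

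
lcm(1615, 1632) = 155040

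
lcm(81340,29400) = 2440200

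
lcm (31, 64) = 1984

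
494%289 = 205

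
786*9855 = 7746030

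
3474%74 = 70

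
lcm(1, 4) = 4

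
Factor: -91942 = -1 * 2^1 * 45971^1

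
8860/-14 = -4430/7 ≈ -632.86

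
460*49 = 22540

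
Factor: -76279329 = -1*3^2*7^2*172969^1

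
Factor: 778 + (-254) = 2^2 * 131^1 = 524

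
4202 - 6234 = -2032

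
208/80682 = 104/40341 ≈ 0.00258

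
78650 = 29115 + 49535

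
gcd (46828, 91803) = 1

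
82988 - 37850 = 45138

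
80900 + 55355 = 136255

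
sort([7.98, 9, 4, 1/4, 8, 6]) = [1/4, 4, 6, 7.98, 8, 9]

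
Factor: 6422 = 2^1*13^2*19^1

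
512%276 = 236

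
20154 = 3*6718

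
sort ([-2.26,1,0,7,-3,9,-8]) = [-8,-3,-2.26,0,1,7,9]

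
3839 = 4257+-418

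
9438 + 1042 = 10480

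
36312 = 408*89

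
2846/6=1423/3 ≈ 474.33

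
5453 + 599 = 6052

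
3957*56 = 221592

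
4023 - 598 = 3425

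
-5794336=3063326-8857662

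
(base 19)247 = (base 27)12m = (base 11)672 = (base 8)1445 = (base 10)805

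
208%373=208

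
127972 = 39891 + 88081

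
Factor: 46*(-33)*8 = -1*2^4*3^1*11^1*23^1 = -12144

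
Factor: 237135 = 3^1 * 5^1 * 15809^1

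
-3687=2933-6620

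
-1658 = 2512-4170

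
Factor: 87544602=2^1 * 3^2 * 4863589^1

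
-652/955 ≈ -0.683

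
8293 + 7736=16029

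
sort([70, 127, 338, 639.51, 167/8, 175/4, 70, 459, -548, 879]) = [-548, 167/8, 175/4, 70, 70, 127, 338, 459, 639.51, 879]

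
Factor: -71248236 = -1 * 2^2 * 3^1 * 37^2 * 4337^1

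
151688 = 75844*2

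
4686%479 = 375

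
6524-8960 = -2436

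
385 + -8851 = -8466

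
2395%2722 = 2395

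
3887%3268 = 619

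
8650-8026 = 624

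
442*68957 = 30478994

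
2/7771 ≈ 0.000257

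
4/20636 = 1/5159 ≈ 0.000194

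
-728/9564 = -182/2391 ≈ -0.0761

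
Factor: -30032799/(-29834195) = 3^1 * 5^(-1) * 179^1 * 55927^1 * 5966839^(-1)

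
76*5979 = 454404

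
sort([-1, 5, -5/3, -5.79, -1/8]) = [-5.79, -5/3, -1, -1/8, 5]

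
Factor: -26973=-1*3^6*37^1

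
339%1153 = 339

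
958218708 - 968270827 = -10052119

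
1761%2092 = 1761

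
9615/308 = 31 + 67/308 ≈ 31.22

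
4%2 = 0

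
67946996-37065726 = 30881270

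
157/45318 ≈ 0.00346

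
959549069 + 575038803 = 1534587872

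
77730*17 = 1321410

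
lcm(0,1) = 0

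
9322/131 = 71 + 21/131 ≈ 71.16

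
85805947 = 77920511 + 7885436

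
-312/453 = -104/151 ≈ -0.689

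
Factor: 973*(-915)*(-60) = 2^2*3^2*5^2*7^1*61^1*139^1 = 53417700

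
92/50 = 46/25 = 1.84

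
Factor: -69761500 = -1 * 2^2 * 5^3 * 41^2 * 83^1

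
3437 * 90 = 309330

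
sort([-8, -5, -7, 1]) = [-8, -7, -5, 1]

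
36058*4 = 144232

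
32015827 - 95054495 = -63038668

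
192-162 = 30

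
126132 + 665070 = 791202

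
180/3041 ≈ 0.0592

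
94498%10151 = 3139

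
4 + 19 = 23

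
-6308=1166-7474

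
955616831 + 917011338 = 1872628169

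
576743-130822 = 445921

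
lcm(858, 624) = 6864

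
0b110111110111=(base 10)3575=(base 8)6767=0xdf7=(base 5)103300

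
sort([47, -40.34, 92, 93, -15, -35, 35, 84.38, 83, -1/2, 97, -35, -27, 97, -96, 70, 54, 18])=[-96, -40.34, -35, -35, -27, -15, -1/2, 18, 35, 47, 54, 70, 83, 84.38, 92, 93, 97, 97]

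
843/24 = 35 + 1/8 ≈ 35.13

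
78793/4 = 19698 + 1/4 = 19698.25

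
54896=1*54896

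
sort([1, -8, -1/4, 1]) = [-8, -1/4, 1, 1]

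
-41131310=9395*(-4378)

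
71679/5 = 14335 + 4/5 = 14335.80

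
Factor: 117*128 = 2^7*3^2*13^1 = 14976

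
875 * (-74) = -64750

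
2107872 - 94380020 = -92272148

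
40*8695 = 347800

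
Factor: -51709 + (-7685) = -1*2^1*3^1*19^1*521^1 = -59394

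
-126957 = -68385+-58572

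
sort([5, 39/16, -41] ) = [-41, 39/16, 5] 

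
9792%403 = 120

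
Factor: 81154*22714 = 2^2*41^1*277^1*40577^1 = 1843331956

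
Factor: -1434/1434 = -1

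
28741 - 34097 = -5356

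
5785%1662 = 799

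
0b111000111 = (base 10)455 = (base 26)hd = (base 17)19d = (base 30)f5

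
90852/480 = 189 + 11/40 ≈ 189.28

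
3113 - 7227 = -4114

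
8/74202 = 4/37101 ≈ 0.000108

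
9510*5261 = 50032110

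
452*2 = 904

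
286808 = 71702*4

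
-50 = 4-54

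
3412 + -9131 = -5719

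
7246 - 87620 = -80374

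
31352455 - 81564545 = -50212090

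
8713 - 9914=-1201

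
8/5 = 1 + 3/5 = 1.60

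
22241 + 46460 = 68701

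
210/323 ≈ 0.650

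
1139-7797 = -6658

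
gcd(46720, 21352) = 8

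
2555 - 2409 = 146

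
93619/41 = 2283 + 16/41≈2283.39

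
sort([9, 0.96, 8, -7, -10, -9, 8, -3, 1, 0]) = [-10, -9, -7, -3, 0, 0.96, 1, 8, 8, 9]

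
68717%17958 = 14843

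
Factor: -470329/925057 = -1*7^(-1)*47^1*10007^1*132151^(-1)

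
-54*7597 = -410238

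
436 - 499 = -63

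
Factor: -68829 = -1 * 3^1 * 22943^1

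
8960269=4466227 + 4494042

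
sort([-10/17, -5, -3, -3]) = [-5, -3, -3, -10/17]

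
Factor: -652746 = -1*2^1*3^1*108791^1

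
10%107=10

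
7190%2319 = 233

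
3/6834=1/2278 ≈ 0.000439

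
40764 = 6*6794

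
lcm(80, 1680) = 1680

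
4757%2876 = 1881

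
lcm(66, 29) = 1914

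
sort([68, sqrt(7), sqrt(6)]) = [sqrt(6), sqrt(7), 68]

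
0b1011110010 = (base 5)11004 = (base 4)23302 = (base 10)754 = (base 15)354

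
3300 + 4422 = 7722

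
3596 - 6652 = -3056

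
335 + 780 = 1115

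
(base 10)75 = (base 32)2b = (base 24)33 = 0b1001011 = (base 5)300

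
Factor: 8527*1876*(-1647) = -1*2^2*3^3*7^1*61^1*67^1*8527^1 = -26346485844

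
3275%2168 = 1107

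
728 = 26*28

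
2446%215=81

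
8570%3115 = 2340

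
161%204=161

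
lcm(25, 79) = 1975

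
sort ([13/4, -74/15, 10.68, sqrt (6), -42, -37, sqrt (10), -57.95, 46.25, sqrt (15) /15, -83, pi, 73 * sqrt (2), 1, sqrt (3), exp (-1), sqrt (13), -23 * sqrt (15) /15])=[-83, -57.95, -42, -37, -23 * sqrt (15) /15, -74/15, sqrt (15) /15, exp (-1), 1, sqrt (3), sqrt (6), pi, sqrt (10), 13/4, sqrt (13), 10.68, 46.25, 73 * sqrt (2)]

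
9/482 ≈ 0.0187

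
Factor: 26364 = 2^2 * 3^1 * 13^3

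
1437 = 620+817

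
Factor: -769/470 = -1*2^ (-1)*5^ (-1)*47^ (-1)*769^1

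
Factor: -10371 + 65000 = 54629^1 = 54629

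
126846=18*7047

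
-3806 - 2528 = -6334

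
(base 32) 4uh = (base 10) 5073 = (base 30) 5j3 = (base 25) 82n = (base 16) 13d1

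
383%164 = 55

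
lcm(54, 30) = 270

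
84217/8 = 10527 + 1/8 ≈ 10527.13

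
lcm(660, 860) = 28380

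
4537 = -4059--8596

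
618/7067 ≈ 0.0874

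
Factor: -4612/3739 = -1*2^2*1153^1*3739^(-1)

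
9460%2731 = 1267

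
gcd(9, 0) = 9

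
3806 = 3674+132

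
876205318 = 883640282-7434964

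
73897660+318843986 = 392741646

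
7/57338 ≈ 0.000122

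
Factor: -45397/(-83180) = 2^(-2) * 5^(-1) * 11^1 * 4127^1 * 4159^(-1)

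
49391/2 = 24695 + 1/2 = 24695.50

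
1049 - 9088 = -8039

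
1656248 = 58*28556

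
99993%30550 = 8343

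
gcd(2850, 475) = 475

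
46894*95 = 4454930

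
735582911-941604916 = -206022005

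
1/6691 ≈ 0.000149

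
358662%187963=170699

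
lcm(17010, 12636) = 442260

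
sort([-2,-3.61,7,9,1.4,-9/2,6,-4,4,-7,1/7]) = [-7,-9/2,-4,-3.61,-2,1/7,1.4,4,6,7,9]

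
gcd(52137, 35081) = 1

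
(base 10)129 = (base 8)201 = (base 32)41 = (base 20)69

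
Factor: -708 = -1*2^2*3^1*59^1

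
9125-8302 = 823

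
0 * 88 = 0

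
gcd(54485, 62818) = 641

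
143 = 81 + 62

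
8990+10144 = 19134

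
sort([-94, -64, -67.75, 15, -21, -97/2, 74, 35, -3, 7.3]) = [-94, -67.75, -64, -97/2, -21, -3, 7.3, 15, 35, 74]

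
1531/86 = 17+69/86 ≈ 17.80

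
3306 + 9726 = 13032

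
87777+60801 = 148578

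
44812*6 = 268872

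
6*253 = 1518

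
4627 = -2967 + 7594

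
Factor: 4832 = 2^5 * 151^1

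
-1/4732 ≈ -0.000211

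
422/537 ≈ 0.786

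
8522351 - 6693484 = 1828867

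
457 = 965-508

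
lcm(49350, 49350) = 49350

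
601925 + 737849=1339774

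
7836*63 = 493668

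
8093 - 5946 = 2147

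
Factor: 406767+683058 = 3^1 * 5^2 * 11^1 * 1321^1 = 1089825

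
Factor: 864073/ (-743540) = -1*2^ (-2)*5^ (-1)*47^ (-1)*113^ (-1)*123439^1 = -123439/106220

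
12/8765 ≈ 0.00137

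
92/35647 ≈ 0.00258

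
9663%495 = 258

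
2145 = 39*55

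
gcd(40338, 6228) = 18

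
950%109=78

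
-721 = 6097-6818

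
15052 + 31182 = 46234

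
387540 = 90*4306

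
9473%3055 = 308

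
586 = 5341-4755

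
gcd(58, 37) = 1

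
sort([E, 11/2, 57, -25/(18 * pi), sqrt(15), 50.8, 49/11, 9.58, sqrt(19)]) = [-25/(18 * pi), E, sqrt(15), sqrt(19), 49/11, 11/2, 9.58, 50.8, 57]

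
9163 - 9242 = -79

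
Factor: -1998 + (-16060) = -1*2^1*9029^1 = -18058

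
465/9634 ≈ 0.0483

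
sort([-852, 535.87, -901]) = [-901, -852, 535.87]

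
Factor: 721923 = 3^1 * 240641^1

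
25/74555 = 5/14911 ≈ 0.000335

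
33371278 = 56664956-23293678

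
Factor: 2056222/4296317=2^1 * 7^1 * 47^ (-1) * 193^1 * 761^1 * 91411^ (-1)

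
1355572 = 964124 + 391448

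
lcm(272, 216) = 7344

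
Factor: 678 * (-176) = -1 * 2^5 * 3^1 * 11^1 * 113^1 = -119328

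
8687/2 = 4343 + 1/2 = 4343.50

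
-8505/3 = -2835 = -2835.00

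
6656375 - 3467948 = 3188427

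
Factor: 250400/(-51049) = -1 * 2^5 * 5^2 * 71^(-1) * 313^1 * 719^(-1)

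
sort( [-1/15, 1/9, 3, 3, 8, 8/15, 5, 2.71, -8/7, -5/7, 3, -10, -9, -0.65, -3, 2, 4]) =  [-10, -9, -3, -8/7, -5/7, -0.65, -1/15, 1/9, 8/15, 2, 2.71, 3, 3, 3, 4, 5, 8]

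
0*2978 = 0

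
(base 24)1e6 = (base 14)498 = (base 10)918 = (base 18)2f0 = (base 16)396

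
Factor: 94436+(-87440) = 2^2*3^1*11^1*53^1 = 6996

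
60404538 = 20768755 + 39635783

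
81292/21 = 3871 + 1/21 ≈ 3871.05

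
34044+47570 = 81614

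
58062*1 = 58062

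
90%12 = 6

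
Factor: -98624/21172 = -1 * 2^4 * 23^1 * 79^(-1) = -368/79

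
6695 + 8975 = 15670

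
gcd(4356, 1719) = 9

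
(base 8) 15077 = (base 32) 6hv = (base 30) 7dt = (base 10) 6719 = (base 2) 1101000111111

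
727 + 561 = 1288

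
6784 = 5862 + 922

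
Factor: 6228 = 2^2*3^2*173^1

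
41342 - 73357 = -32015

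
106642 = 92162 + 14480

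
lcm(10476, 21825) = 261900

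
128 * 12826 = 1641728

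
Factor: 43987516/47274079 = 2^2*79^1*179^(-1)*139201^1*264101^(-1)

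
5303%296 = 271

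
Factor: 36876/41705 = 2^2*3^1*5^(-1)*7^1*19^(-1) = 84/95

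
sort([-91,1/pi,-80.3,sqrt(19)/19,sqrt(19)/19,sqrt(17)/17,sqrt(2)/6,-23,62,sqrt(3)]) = [-91,-80.3,-23,sqrt(19)/19,sqrt(19)/19,sqrt(2)/6,sqrt(17)/17,1/pi,sqrt(3),62]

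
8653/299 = 28 + 281/299 ≈ 28.94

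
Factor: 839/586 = 2^(-1) * 293^(-1) * 839^1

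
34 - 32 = 2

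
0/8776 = 0 = 0.00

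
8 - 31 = -23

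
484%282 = 202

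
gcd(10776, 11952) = 24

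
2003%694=615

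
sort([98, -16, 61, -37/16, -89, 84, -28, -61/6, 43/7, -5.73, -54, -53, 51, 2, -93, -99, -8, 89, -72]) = [-99, -93, -89, -72, -54, -53, -28, -16, -61/6, -8, -5.73, -37/16, 2, 43/7, 51, 61, 84, 89, 98]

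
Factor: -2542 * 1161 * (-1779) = 2^1 * 3^4 * 31^1 * 41^1 * 43^1 * 593^1 = 5250295098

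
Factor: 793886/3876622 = 43^(-1) * 45077^(-1) * 396943^1 = 396943/1938311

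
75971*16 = 1215536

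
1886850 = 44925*42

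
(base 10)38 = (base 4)212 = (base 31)17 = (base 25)1d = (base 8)46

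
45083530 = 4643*9710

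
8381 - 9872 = -1491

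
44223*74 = 3272502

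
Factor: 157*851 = 23^1*37^1*157^1 = 133607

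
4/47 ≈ 0.0851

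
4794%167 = 118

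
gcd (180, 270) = 90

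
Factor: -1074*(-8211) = 2^1*3^2*7^1*17^1*23^1*179^1 = 8818614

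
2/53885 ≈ 0.0000371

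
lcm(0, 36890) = 0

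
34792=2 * 17396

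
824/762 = 412/381 ≈ 1.08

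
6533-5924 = 609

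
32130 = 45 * 714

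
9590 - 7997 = 1593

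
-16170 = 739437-755607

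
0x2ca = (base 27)qc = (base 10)714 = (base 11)59a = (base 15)329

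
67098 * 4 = 268392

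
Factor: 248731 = 7^1 * 35533^1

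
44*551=24244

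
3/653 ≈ 0.00459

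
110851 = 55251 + 55600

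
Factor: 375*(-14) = -1*2^1*3^1*5^3*7^1 = -5250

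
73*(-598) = -43654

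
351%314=37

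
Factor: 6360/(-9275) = -1*2^3*3^1*5^(-1)*7^(-1) = -24/35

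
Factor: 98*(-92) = -1*2^3*7^2*23^1 = -9016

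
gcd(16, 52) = 4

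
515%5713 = 515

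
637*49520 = 31544240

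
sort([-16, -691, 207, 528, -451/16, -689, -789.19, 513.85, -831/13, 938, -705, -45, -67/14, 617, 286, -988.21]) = [-988.21, -789.19, -705, -691, -689, -831/13, -45, -451/16, -16, -67/14, 207, 286, 513.85, 528, 617, 938]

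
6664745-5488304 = 1176441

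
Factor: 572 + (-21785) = -1*3^2*2357^1 = -21213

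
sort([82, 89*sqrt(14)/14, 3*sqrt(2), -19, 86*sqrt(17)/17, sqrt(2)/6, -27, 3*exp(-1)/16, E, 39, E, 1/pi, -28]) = [-28, -27, -19, 3*exp(-1)/16, sqrt(2)/6, 1/pi, E, E, 3*sqrt(2), 86*sqrt(17)/17, 89*sqrt(14)/14, 39, 82]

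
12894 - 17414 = -4520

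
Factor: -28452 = -1*2^2*3^1*2371^1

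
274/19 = 14 + 8/19 ≈ 14.42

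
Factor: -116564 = -1*2^2*7^1*23^1*181^1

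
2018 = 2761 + -743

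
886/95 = 9 + 31/95 ≈ 9.33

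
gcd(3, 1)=1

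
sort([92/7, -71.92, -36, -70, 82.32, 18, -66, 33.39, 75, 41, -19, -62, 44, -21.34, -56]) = [-71.92, -70, -66, -62, -56, -36, -21.34, -19, 92/7, 18, 33.39, 41, 44, 75, 82.32]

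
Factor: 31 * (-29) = -1 * 29^1 * 31^1 = -899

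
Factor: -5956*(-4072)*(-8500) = -1*2^7*5^3*17^1*509^1*1489^1 = -206149072000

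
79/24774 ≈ 0.00319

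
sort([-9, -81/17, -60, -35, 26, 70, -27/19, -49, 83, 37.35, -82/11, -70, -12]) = [-70, -60, -49, -35, -12, -9, -82/11, -81/17, -27/19, 26, 37.35, 70, 83]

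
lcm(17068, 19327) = 1314236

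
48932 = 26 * 1882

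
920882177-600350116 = 320532061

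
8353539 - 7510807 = 842732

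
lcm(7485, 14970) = 14970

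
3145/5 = 629 = 629.00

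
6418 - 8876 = -2458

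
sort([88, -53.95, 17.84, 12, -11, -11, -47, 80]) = [-53.95, -47, -11, -11, 12, 17.84, 80, 88]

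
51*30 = 1530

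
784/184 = 98/23 ≈ 4.26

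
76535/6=12755 + 5/6 ≈ 12755.83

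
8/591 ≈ 0.0135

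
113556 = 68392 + 45164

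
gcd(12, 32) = 4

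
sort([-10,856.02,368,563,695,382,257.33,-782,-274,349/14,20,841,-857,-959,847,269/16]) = [-959,-857,-782,-274,-10,269/16,20,349/14,257.33,368,382,563,695,841,847,856.02]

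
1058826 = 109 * 9714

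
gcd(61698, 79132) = 2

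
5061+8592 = 13653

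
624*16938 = 10569312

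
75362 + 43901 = 119263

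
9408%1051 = 1000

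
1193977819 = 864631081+329346738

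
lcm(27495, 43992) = 219960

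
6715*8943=60052245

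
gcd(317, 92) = 1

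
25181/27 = 932 + 17/27 ≈ 932.63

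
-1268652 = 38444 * (-33)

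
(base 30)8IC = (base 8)17110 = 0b1111001001000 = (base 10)7752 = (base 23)EF1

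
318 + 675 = 993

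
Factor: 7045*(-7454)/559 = -1*2^1*5^1*13^(-1)*43^(-1)*1409^1*3727^1 = -52513430/559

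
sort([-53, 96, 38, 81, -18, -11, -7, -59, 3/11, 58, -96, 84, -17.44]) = [-96, -59, -53, -18, -17.44, -11, -7, 3/11, 38, 58, 81, 84, 96]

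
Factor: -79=-1*79^1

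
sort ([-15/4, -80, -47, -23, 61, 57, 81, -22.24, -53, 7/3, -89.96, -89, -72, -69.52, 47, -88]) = [-89.96, -89, -88, -80, -72, -69.52, -53, -47, -23, -22.24, -15/4, 7/3, 47, 57, 61, 81]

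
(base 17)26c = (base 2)1010110100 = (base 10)692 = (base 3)221122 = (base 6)3112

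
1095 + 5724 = 6819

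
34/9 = 3 + 7/9 ≈ 3.78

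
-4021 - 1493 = -5514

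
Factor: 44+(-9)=5^1*7^1=35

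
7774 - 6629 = 1145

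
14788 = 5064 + 9724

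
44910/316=142 + 19/158 ≈ 142.12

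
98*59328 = 5814144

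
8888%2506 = 1370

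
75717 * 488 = 36949896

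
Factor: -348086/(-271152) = 2^(-3)*3^(-2)*7^(-1)*647^1 = 647/504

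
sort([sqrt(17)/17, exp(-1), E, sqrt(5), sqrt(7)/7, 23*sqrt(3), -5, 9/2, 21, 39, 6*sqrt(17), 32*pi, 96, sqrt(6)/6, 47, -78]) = [-78, -5, sqrt(17)/17, exp(-1), sqrt(7)/7, sqrt(6)/6, sqrt(5), E, 9/2, 21, 6*sqrt(17), 39, 23*sqrt(3), 47, 96, 32*pi]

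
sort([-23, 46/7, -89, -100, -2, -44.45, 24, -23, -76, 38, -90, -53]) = [-100, -90, -89, -76, -53, -44.45, -23, -23, -2, 46/7, 24, 38]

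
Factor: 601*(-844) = -1*2^2*211^1*601^1 = -507244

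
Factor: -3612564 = -1*2^2*3^2*23^1*4363^1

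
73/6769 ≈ 0.0108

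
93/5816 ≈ 0.0160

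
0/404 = 0 = 0.00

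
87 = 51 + 36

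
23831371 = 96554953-72723582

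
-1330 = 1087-2417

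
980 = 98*10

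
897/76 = 11 + 61/76 ≈ 11.80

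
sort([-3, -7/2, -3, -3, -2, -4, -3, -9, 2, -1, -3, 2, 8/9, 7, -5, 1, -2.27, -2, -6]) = [-9, -6, -5, -4, -7/2, -3, -3, -3, -3, -3, -2.27, -2, -2, -1, 8/9, 1, 2, 2, 7]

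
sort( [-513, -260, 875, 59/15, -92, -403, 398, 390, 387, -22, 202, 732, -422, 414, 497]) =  [-513, -422, -403, -260, -92, -22, 59/15, 202, 387, 390, 398, 414, 497, 732, 875]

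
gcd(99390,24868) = 2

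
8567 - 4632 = 3935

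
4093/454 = 9+7/454 ≈ 9.02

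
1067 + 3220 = 4287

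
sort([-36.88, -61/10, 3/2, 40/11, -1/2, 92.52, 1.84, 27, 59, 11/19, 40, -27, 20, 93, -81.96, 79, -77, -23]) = [-81.96, -77, -36.88, -27, -23, -61/10, -1/2, 11/19, 3/2, 1.84, 40/11, 20, 27, 40, 59, 79, 92.52, 93]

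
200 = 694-494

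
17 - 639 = -622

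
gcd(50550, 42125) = 8425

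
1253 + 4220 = 5473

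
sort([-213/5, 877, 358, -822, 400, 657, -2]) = [-822, -213/5, -2, 358, 400, 657, 877]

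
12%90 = 12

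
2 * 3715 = 7430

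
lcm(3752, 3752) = 3752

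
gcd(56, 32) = 8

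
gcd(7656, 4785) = 957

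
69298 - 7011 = 62287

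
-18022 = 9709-27731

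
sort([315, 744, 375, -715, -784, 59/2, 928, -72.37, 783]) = [-784, -715, -72.37, 59/2, 315, 375, 744, 783, 928]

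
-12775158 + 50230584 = 37455426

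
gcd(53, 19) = 1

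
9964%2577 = 2233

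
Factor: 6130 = 2^1*5^1*613^1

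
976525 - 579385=397140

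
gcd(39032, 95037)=1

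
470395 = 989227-518832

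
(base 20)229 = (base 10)849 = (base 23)1dl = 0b1101010001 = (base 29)108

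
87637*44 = 3856028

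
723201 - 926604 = -203403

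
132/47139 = 44/15713 ≈ 0.00280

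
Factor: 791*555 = 3^1*5^1*7^1*37^1*113^1 = 439005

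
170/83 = 2 + 4/83 ≈ 2.05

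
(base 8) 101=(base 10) 65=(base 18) 3b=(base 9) 72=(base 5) 230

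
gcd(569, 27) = 1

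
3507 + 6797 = 10304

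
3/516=1/172 ≈ 0.00581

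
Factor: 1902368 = 2^5 * 13^1 * 17^1 * 269^1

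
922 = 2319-1397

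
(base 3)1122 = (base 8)54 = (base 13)35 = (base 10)44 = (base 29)1f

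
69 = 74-5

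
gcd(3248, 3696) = 112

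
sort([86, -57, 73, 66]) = [-57, 66, 73, 86]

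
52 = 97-45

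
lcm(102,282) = 4794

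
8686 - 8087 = 599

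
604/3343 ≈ 0.181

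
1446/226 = 723/113 ≈ 6.40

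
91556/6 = 15259 + 1/3 ≈ 15259.33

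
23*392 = 9016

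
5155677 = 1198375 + 3957302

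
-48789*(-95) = 4634955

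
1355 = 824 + 531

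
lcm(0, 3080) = 0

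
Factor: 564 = 2^2*3^1*47^1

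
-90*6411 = -576990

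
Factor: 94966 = 2^1*103^1*461^1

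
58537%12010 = 10497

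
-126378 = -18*7021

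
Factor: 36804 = 2^2 * 3^1 * 3067^1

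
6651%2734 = 1183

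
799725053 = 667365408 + 132359645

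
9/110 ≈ 0.0818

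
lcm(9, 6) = 18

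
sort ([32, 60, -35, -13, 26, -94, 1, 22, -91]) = [-94, -91, -35, -13, 1, 22, 26, 32, 60]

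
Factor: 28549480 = 2^3 * 5^1 * 713737^1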